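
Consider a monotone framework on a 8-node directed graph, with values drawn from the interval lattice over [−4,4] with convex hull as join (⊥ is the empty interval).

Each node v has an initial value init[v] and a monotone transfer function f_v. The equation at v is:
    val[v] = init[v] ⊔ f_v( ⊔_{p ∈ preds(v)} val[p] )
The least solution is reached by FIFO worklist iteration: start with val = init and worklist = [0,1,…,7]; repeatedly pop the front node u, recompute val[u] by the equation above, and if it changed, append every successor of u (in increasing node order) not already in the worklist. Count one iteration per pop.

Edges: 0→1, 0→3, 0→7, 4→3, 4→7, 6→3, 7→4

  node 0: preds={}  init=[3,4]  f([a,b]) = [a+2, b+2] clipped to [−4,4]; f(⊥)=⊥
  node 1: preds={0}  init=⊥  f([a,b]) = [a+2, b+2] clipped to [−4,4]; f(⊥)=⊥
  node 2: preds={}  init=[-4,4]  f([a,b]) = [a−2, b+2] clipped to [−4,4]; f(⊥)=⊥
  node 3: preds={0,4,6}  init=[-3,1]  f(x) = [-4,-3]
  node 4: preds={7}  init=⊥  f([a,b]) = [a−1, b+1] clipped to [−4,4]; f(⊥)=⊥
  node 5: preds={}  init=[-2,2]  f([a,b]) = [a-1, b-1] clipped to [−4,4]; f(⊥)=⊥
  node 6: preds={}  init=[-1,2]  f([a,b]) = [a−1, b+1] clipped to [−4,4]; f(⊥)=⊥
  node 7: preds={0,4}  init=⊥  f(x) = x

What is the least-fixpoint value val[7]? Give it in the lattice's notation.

[-4,4]

Iteration log — 30 steps:
  step 1. node 0  ⊔preds=⊥  new=[3,4]  stable
  step 2. node 1  ⊔preds=[3,4]  new=[4,4]  old=⊥  +wl: 
  step 3. node 2  ⊔preds=⊥  new=[-4,4]  stable
  step 4. node 3  ⊔preds=[-1,4]  new=[-4,1]  old=[-3,1]  +wl: 
  step 5. node 4  ⊔preds=⊥  new=⊥  stable
  step 6. node 5  ⊔preds=⊥  new=[-2,2]  stable
  step 7. node 6  ⊔preds=⊥  new=[-1,2]  stable
  step 8. node 7  ⊔preds=[3,4]  new=[3,4]  old=⊥  +wl: 4
  step 9. node 4  ⊔preds=[3,4]  new=[2,4]  old=⊥  +wl: 3,7
  step 10. node 3  ⊔preds=[-1,4]  new=[-4,1]  stable
  step 11. node 7  ⊔preds=[2,4]  new=[2,4]  old=[3,4]  +wl: 4
  step 12. node 4  ⊔preds=[2,4]  new=[1,4]  old=[2,4]  +wl: 3,7
  step 13. node 3  ⊔preds=[-1,4]  new=[-4,1]  stable
  step 14. node 7  ⊔preds=[1,4]  new=[1,4]  old=[2,4]  +wl: 4
  step 15. node 4  ⊔preds=[1,4]  new=[0,4]  old=[1,4]  +wl: 3,7
  step 16. node 3  ⊔preds=[-1,4]  new=[-4,1]  stable
  step 17. node 7  ⊔preds=[0,4]  new=[0,4]  old=[1,4]  +wl: 4
  step 18. node 4  ⊔preds=[0,4]  new=[-1,4]  old=[0,4]  +wl: 3,7
  step 19. node 3  ⊔preds=[-1,4]  new=[-4,1]  stable
  step 20. node 7  ⊔preds=[-1,4]  new=[-1,4]  old=[0,4]  +wl: 4
  step 21. node 4  ⊔preds=[-1,4]  new=[-2,4]  old=[-1,4]  +wl: 3,7
  step 22. node 3  ⊔preds=[-2,4]  new=[-4,1]  stable
  step 23. node 7  ⊔preds=[-2,4]  new=[-2,4]  old=[-1,4]  +wl: 4
  step 24. node 4  ⊔preds=[-2,4]  new=[-3,4]  old=[-2,4]  +wl: 3,7
  step 25. node 3  ⊔preds=[-3,4]  new=[-4,1]  stable
  step 26. node 7  ⊔preds=[-3,4]  new=[-3,4]  old=[-2,4]  +wl: 4
  step 27. node 4  ⊔preds=[-3,4]  new=[-4,4]  old=[-3,4]  +wl: 3,7
  step 28. node 3  ⊔preds=[-4,4]  new=[-4,1]  stable
  step 29. node 7  ⊔preds=[-4,4]  new=[-4,4]  old=[-3,4]  +wl: 4
  step 30. node 4  ⊔preds=[-4,4]  new=[-4,4]  stable

Least fixpoint reached:
  node 0: [3,4]
  node 1: [4,4]
  node 2: [-4,4]
  node 3: [-4,1]
  node 4: [-4,4]
  node 5: [-2,2]
  node 6: [-1,2]
  node 7: [-4,4]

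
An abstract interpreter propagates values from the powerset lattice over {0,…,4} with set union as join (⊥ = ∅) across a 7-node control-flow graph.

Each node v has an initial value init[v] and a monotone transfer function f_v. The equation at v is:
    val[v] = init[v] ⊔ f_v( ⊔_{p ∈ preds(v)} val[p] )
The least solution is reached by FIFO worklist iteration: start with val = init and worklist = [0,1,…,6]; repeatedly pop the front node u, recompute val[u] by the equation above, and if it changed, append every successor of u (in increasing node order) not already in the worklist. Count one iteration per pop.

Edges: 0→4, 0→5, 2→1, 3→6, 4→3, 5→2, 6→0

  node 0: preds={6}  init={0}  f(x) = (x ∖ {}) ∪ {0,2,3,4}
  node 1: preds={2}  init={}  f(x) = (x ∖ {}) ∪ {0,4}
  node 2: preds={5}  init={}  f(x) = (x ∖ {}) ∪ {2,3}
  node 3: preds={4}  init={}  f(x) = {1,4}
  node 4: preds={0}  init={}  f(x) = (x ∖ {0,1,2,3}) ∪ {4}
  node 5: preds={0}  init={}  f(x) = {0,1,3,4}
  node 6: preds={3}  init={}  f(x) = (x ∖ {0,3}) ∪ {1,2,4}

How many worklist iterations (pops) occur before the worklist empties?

14

Iteration log — 14 steps:
  step 1. node 0  ⊔preds={}  new={0,2,3,4}  old={0}  +wl: 
  step 2. node 1  ⊔preds={}  new={0,4}  old={}  +wl: 
  step 3. node 2  ⊔preds={}  new={2,3}  old={}  +wl: 1
  step 4. node 3  ⊔preds={}  new={1,4}  old={}  +wl: 
  step 5. node 4  ⊔preds={0,2,3,4}  new={4}  old={}  +wl: 3
  step 6. node 5  ⊔preds={0,2,3,4}  new={0,1,3,4}  old={}  +wl: 2
  step 7. node 6  ⊔preds={1,4}  new={1,2,4}  old={}  +wl: 0
  step 8. node 1  ⊔preds={2,3}  new={0,2,3,4}  old={0,4}  +wl: 
  step 9. node 3  ⊔preds={4}  new={1,4}  stable
  step 10. node 2  ⊔preds={0,1,3,4}  new={0,1,2,3,4}  old={2,3}  +wl: 1
  step 11. node 0  ⊔preds={1,2,4}  new={0,1,2,3,4}  old={0,2,3,4}  +wl: 4,5
  step 12. node 1  ⊔preds={0,1,2,3,4}  new={0,1,2,3,4}  old={0,2,3,4}  +wl: 
  step 13. node 4  ⊔preds={0,1,2,3,4}  new={4}  stable
  step 14. node 5  ⊔preds={0,1,2,3,4}  new={0,1,3,4}  stable

Least fixpoint reached:
  node 0: {0,1,2,3,4}
  node 1: {0,1,2,3,4}
  node 2: {0,1,2,3,4}
  node 3: {1,4}
  node 4: {4}
  node 5: {0,1,3,4}
  node 6: {1,2,4}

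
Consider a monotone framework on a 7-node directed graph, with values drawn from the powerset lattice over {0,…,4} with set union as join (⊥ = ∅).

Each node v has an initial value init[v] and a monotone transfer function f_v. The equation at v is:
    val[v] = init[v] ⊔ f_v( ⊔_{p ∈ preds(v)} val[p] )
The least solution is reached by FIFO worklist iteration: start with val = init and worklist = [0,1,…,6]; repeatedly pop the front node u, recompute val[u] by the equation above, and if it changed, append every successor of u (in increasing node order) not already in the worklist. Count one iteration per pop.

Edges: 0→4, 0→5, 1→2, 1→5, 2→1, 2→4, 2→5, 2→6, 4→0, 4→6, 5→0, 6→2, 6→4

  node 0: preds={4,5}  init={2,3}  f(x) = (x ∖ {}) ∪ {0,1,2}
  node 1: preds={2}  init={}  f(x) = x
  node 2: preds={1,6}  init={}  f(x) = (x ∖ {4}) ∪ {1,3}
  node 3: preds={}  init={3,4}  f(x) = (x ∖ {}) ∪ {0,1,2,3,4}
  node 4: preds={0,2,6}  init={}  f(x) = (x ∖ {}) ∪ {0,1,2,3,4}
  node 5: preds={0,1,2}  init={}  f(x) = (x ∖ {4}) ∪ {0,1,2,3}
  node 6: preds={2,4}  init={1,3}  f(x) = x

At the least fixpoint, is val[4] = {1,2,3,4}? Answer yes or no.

no

Trace (16 dequeues):
  [1] u=0 | in {} | out {0,1,2,3} | prev {2,3} | push {}
  [2] u=1 | in {} | out {} | ==
  [3] u=2 | in {1,3} | out {1,3} | prev {} | push {1}
  [4] u=3 | in {} | out {0,1,2,3,4} | prev {3,4} | push {}
  [5] u=4 | in {0,1,2,3} | out {0,1,2,3,4} | prev {} | push {0}
  [6] u=5 | in {0,1,2,3} | out {0,1,2,3} | prev {} | push {}
  [7] u=6 | in {0,1,2,3,4} | out {0,1,2,3,4} | prev {1,3} | push {2,4}
  [8] u=1 | in {1,3} | out {1,3} | prev {} | push {5}
  [9] u=0 | in {0,1,2,3,4} | out {0,1,2,3,4} | prev {0,1,2,3} | push {}
  [10] u=2 | in {0,1,2,3,4} | out {0,1,2,3} | prev {1,3} | push {1,6}
  [11] u=4 | in {0,1,2,3,4} | out {0,1,2,3,4} | ==
  [12] u=5 | in {0,1,2,3,4} | out {0,1,2,3} | ==
  [13] u=1 | in {0,1,2,3} | out {0,1,2,3} | prev {1,3} | push {2,5}
  [14] u=6 | in {0,1,2,3,4} | out {0,1,2,3,4} | ==
  [15] u=2 | in {0,1,2,3,4} | out {0,1,2,3} | ==
  [16] u=5 | in {0,1,2,3,4} | out {0,1,2,3} | ==

Converged values:
  [0] {0,1,2,3,4}
  [1] {0,1,2,3}
  [2] {0,1,2,3}
  [3] {0,1,2,3,4}
  [4] {0,1,2,3,4}
  [5] {0,1,2,3}
  [6] {0,1,2,3,4}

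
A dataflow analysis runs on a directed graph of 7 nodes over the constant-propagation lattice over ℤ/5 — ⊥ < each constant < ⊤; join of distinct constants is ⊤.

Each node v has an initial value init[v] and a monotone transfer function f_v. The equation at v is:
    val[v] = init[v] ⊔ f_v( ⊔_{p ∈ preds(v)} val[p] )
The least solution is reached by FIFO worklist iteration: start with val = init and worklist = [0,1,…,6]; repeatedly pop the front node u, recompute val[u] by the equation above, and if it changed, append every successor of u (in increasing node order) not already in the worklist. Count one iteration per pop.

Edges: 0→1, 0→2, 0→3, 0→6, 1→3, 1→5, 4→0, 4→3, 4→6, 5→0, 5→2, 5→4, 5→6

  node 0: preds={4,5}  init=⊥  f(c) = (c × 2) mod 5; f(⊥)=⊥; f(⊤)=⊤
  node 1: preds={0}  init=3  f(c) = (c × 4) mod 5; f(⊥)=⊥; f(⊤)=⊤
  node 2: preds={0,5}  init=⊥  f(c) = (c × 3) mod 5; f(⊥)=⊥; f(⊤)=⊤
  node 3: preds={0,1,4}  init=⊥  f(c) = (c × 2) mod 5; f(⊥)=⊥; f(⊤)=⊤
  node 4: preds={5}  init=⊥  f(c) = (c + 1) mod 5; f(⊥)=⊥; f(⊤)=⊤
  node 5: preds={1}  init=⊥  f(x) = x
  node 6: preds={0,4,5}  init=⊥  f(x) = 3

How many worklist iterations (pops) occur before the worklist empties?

Worklist (24 pops):
  #1 pop 0: in=⊥ → ⊥ (no change)
  #2 pop 1: in=⊥ → 3 (no change)
  #3 pop 2: in=⊥ → ⊥ (no change)
  #4 pop 3: in=3 → 1 (was ⊥); enqueue []
  #5 pop 4: in=⊥ → ⊥ (no change)
  #6 pop 5: in=3 → 3 (was ⊥); enqueue [0,2,4]
  #7 pop 6: in=3 → 3 (was ⊥); enqueue []
  #8 pop 0: in=3 → 1 (was ⊥); enqueue [1,3,6]
  #9 pop 2: in=⊤ → ⊤ (was ⊥); enqueue []
  #10 pop 4: in=3 → 4 (was ⊥); enqueue [0]
  #11 pop 1: in=1 → ⊤ (was 3); enqueue [5]
  #12 pop 3: in=⊤ → ⊤ (was 1); enqueue []
  #13 pop 6: in=⊤ → 3 (no change)
  #14 pop 0: in=⊤ → ⊤ (was 1); enqueue [1,2,3,6]
  #15 pop 5: in=⊤ → ⊤ (was 3); enqueue [0,4]
  #16 pop 1: in=⊤ → ⊤ (no change)
  #17 pop 2: in=⊤ → ⊤ (no change)
  #18 pop 3: in=⊤ → ⊤ (no change)
  #19 pop 6: in=⊤ → 3 (no change)
  #20 pop 0: in=⊤ → ⊤ (no change)
  #21 pop 4: in=⊤ → ⊤ (was 4); enqueue [0,3,6]
  #22 pop 0: in=⊤ → ⊤ (no change)
  #23 pop 3: in=⊤ → ⊤ (no change)
  #24 pop 6: in=⊤ → 3 (no change)

Fixpoint:
  val[0] = ⊤
  val[1] = ⊤
  val[2] = ⊤
  val[3] = ⊤
  val[4] = ⊤
  val[5] = ⊤
  val[6] = 3

24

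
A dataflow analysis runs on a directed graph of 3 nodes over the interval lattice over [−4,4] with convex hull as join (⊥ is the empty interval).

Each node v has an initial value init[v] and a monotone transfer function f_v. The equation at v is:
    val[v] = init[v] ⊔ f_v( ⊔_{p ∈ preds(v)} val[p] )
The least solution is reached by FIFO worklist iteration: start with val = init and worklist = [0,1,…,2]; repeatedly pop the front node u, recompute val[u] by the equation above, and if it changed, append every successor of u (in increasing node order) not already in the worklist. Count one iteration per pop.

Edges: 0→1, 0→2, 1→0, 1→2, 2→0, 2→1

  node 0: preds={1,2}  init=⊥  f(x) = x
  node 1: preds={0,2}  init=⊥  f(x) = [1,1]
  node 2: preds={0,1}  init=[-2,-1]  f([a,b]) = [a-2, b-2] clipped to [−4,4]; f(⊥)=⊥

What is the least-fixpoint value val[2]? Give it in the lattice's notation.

[-4,-1]

Worklist (6 pops):
  #1 pop 0: in=[-2,-1] → [-2,-1] (was ⊥); enqueue []
  #2 pop 1: in=[-2,-1] → [1,1] (was ⊥); enqueue [0]
  #3 pop 2: in=[-2,1] → [-4,-1] (was [-2,-1]); enqueue [1]
  #4 pop 0: in=[-4,1] → [-4,1] (was [-2,-1]); enqueue [2]
  #5 pop 1: in=[-4,1] → [1,1] (no change)
  #6 pop 2: in=[-4,1] → [-4,-1] (no change)

Fixpoint:
  val[0] = [-4,1]
  val[1] = [1,1]
  val[2] = [-4,-1]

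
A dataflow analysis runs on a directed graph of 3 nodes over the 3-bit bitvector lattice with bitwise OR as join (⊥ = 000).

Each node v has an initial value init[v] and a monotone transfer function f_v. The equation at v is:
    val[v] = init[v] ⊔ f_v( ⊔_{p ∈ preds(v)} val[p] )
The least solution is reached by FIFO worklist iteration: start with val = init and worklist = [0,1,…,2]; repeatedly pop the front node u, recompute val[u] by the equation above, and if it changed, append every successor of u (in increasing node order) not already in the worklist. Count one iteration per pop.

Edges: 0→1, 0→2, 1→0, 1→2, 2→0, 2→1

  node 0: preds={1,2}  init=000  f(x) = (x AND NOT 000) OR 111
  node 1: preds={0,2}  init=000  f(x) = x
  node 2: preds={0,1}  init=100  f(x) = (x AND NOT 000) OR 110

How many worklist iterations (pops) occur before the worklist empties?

5

Iteration log — 5 steps:
  step 1. node 0  ⊔preds=100  new=111  old=000  +wl: 
  step 2. node 1  ⊔preds=111  new=111  old=000  +wl: 0
  step 3. node 2  ⊔preds=111  new=111  old=100  +wl: 1
  step 4. node 0  ⊔preds=111  new=111  stable
  step 5. node 1  ⊔preds=111  new=111  stable

Least fixpoint reached:
  node 0: 111
  node 1: 111
  node 2: 111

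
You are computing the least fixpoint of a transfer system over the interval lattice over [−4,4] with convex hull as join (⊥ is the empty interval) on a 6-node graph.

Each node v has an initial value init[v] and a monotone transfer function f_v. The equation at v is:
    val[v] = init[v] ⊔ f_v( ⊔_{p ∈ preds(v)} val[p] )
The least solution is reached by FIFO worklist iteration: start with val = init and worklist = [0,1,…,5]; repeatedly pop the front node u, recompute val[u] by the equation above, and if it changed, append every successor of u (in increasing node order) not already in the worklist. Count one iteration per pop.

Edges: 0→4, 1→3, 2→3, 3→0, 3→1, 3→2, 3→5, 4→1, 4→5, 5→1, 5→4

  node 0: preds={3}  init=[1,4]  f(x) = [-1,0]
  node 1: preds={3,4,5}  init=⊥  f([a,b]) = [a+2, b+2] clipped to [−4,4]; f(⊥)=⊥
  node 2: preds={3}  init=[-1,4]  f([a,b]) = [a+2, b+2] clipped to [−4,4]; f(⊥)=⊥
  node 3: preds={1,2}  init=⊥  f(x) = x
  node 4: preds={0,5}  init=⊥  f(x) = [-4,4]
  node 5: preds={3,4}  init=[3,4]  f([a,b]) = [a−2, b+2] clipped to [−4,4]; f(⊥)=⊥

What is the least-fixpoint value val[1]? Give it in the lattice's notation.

[-2,4]

Trace (15 dequeues):
  [1] u=0 | in ⊥ | out [-1,4] | prev [1,4] | push {}
  [2] u=1 | in [3,4] | out [4,4] | prev ⊥ | push {}
  [3] u=2 | in ⊥ | out [-1,4] | ==
  [4] u=3 | in [-1,4] | out [-1,4] | prev ⊥ | push {0,1,2}
  [5] u=4 | in [-1,4] | out [-4,4] | prev ⊥ | push {}
  [6] u=5 | in [-4,4] | out [-4,4] | prev [3,4] | push {4}
  [7] u=0 | in [-1,4] | out [-1,4] | ==
  [8] u=1 | in [-4,4] | out [-2,4] | prev [4,4] | push {3}
  [9] u=2 | in [-1,4] | out [-1,4] | ==
  [10] u=4 | in [-4,4] | out [-4,4] | ==
  [11] u=3 | in [-2,4] | out [-2,4] | prev [-1,4] | push {0,1,2,5}
  [12] u=0 | in [-2,4] | out [-1,4] | ==
  [13] u=1 | in [-4,4] | out [-2,4] | ==
  [14] u=2 | in [-2,4] | out [-1,4] | ==
  [15] u=5 | in [-4,4] | out [-4,4] | ==

Converged values:
  [0] [-1,4]
  [1] [-2,4]
  [2] [-1,4]
  [3] [-2,4]
  [4] [-4,4]
  [5] [-4,4]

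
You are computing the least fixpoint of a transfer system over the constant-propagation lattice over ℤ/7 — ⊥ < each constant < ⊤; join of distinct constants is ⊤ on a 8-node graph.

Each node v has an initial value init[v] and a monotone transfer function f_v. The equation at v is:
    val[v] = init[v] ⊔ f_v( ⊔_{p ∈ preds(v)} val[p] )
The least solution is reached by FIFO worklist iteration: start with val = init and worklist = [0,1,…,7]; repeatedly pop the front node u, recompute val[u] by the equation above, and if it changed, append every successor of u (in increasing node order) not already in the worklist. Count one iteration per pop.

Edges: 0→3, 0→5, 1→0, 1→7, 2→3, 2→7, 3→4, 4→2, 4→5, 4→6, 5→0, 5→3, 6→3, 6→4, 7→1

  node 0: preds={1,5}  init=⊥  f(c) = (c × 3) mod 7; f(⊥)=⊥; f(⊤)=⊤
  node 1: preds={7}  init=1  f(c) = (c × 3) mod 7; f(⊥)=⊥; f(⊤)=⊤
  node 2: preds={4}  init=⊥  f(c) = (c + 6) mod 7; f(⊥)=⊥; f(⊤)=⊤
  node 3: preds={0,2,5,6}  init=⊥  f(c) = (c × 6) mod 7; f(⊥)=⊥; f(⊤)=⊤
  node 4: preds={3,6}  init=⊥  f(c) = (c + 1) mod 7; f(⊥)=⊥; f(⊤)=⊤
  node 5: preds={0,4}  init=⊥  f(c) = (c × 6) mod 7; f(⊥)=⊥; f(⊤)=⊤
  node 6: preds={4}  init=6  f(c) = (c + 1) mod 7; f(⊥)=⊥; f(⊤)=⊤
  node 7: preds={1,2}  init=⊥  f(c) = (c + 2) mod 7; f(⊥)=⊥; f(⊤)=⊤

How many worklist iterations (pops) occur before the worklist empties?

17

Trace (17 dequeues):
  [1] u=0 | in 1 | out 3 | prev ⊥ | push {}
  [2] u=1 | in ⊥ | out 1 | ==
  [3] u=2 | in ⊥ | out ⊥ | ==
  [4] u=3 | in ⊤ | out ⊤ | prev ⊥ | push {}
  [5] u=4 | in ⊤ | out ⊤ | prev ⊥ | push {2}
  [6] u=5 | in ⊤ | out ⊤ | prev ⊥ | push {0,3}
  [7] u=6 | in ⊤ | out ⊤ | prev 6 | push {4}
  [8] u=7 | in 1 | out 3 | prev ⊥ | push {1}
  [9] u=2 | in ⊤ | out ⊤ | prev ⊥ | push {7}
  [10] u=0 | in ⊤ | out ⊤ | prev 3 | push {5}
  [11] u=3 | in ⊤ | out ⊤ | ==
  [12] u=4 | in ⊤ | out ⊤ | ==
  [13] u=1 | in 3 | out ⊤ | prev 1 | push {0}
  [14] u=7 | in ⊤ | out ⊤ | prev 3 | push {1}
  [15] u=5 | in ⊤ | out ⊤ | ==
  [16] u=0 | in ⊤ | out ⊤ | ==
  [17] u=1 | in ⊤ | out ⊤ | ==

Converged values:
  [0] ⊤
  [1] ⊤
  [2] ⊤
  [3] ⊤
  [4] ⊤
  [5] ⊤
  [6] ⊤
  [7] ⊤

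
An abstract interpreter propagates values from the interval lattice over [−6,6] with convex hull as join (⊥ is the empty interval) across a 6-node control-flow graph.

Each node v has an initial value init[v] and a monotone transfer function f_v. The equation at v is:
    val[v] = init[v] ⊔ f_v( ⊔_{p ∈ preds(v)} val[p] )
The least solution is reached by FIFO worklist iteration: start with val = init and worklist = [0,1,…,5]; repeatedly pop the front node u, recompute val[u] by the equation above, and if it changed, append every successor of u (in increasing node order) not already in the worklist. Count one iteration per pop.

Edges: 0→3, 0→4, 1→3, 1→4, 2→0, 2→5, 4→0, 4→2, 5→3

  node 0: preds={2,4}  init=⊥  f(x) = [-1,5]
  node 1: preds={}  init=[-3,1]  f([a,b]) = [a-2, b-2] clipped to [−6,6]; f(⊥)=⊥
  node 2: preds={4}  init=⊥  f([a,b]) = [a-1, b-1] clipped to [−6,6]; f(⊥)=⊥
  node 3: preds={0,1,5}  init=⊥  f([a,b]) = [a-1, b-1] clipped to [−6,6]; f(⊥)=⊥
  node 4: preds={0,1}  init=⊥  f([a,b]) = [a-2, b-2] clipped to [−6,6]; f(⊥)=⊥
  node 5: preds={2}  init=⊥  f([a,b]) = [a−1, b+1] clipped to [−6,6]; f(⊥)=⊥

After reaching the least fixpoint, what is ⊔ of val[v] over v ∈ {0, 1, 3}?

Iteration log — 11 steps:
  step 1. node 0  ⊔preds=⊥  new=[-1,5]  old=⊥  +wl: 
  step 2. node 1  ⊔preds=⊥  new=[-3,1]  stable
  step 3. node 2  ⊔preds=⊥  new=⊥  stable
  step 4. node 3  ⊔preds=[-3,5]  new=[-4,4]  old=⊥  +wl: 
  step 5. node 4  ⊔preds=[-3,5]  new=[-5,3]  old=⊥  +wl: 0,2
  step 6. node 5  ⊔preds=⊥  new=⊥  stable
  step 7. node 0  ⊔preds=[-5,3]  new=[-1,5]  stable
  step 8. node 2  ⊔preds=[-5,3]  new=[-6,2]  old=⊥  +wl: 0,5
  step 9. node 0  ⊔preds=[-6,3]  new=[-1,5]  stable
  step 10. node 5  ⊔preds=[-6,2]  new=[-6,3]  old=⊥  +wl: 3
  step 11. node 3  ⊔preds=[-6,5]  new=[-6,4]  old=[-4,4]  +wl: 

Least fixpoint reached:
  node 0: [-1,5]
  node 1: [-3,1]
  node 2: [-6,2]
  node 3: [-6,4]
  node 4: [-5,3]
  node 5: [-6,3]

[-6,5]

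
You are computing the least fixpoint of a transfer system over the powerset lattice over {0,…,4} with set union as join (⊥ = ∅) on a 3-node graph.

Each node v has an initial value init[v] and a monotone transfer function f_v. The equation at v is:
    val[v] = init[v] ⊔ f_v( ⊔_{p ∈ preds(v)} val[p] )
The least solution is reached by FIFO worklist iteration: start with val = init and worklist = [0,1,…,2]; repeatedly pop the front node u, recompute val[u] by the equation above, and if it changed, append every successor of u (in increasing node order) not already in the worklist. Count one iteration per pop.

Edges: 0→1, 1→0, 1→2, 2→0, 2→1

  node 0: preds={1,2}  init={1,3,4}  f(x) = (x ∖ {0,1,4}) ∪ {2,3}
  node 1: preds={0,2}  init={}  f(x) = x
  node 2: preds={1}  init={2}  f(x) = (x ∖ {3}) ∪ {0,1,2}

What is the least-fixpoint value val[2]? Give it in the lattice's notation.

{0,1,2,4}

Iteration log — 7 steps:
  step 1. node 0  ⊔preds={2}  new={1,2,3,4}  old={1,3,4}  +wl: 
  step 2. node 1  ⊔preds={1,2,3,4}  new={1,2,3,4}  old={}  +wl: 0
  step 3. node 2  ⊔preds={1,2,3,4}  new={0,1,2,4}  old={2}  +wl: 1
  step 4. node 0  ⊔preds={0,1,2,3,4}  new={1,2,3,4}  stable
  step 5. node 1  ⊔preds={0,1,2,3,4}  new={0,1,2,3,4}  old={1,2,3,4}  +wl: 0,2
  step 6. node 0  ⊔preds={0,1,2,3,4}  new={1,2,3,4}  stable
  step 7. node 2  ⊔preds={0,1,2,3,4}  new={0,1,2,4}  stable

Least fixpoint reached:
  node 0: {1,2,3,4}
  node 1: {0,1,2,3,4}
  node 2: {0,1,2,4}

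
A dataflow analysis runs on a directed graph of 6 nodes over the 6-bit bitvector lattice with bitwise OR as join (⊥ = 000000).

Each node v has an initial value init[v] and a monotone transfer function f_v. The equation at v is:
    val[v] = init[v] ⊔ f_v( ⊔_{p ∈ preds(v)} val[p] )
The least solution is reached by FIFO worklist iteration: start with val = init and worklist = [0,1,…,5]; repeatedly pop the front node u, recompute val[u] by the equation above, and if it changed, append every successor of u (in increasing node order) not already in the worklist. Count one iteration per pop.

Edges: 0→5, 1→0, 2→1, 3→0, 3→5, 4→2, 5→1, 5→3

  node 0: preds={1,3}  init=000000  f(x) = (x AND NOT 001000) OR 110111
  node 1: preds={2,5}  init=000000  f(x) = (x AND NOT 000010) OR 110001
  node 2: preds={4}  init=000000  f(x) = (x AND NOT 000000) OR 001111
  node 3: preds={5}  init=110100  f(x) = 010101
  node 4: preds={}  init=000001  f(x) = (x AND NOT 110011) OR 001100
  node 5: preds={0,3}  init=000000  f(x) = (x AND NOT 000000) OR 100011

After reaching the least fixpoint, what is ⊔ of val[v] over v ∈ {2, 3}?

Iteration log — 11 steps:
  step 1. node 0  ⊔preds=110100  new=110111  old=000000  +wl: 
  step 2. node 1  ⊔preds=000000  new=110001  old=000000  +wl: 0
  step 3. node 2  ⊔preds=000001  new=001111  old=000000  +wl: 1
  step 4. node 3  ⊔preds=000000  new=110101  old=110100  +wl: 
  step 5. node 4  ⊔preds=000000  new=001101  old=000001  +wl: 2
  step 6. node 5  ⊔preds=110111  new=110111  old=000000  +wl: 3
  step 7. node 0  ⊔preds=110101  new=110111  stable
  step 8. node 1  ⊔preds=111111  new=111101  old=110001  +wl: 0
  step 9. node 2  ⊔preds=001101  new=001111  stable
  step 10. node 3  ⊔preds=110111  new=110101  stable
  step 11. node 0  ⊔preds=111101  new=110111  stable

Least fixpoint reached:
  node 0: 110111
  node 1: 111101
  node 2: 001111
  node 3: 110101
  node 4: 001101
  node 5: 110111

111111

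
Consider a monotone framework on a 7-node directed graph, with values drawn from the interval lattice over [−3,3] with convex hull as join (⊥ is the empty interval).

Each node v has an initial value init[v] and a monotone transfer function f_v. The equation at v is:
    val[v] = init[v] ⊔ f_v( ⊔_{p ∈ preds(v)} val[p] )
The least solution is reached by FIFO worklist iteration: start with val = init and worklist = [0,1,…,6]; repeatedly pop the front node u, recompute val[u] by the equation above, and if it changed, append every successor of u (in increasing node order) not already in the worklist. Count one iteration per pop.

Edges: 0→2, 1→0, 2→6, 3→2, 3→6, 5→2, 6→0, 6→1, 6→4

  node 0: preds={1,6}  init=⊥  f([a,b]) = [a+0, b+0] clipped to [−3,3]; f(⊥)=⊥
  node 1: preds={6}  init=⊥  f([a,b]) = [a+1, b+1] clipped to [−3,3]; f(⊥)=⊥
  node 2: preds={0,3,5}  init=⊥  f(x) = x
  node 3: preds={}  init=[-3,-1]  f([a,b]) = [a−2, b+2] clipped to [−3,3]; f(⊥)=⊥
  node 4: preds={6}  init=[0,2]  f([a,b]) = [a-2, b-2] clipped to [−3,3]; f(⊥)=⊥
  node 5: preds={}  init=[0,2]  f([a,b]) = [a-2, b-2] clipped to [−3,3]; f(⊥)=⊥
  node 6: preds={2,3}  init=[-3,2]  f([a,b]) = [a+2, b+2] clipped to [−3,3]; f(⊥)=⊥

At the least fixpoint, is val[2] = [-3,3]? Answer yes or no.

yes

Worklist (12 pops):
  #1 pop 0: in=[-3,2] → [-3,2] (was ⊥); enqueue []
  #2 pop 1: in=[-3,2] → [-2,3] (was ⊥); enqueue [0]
  #3 pop 2: in=[-3,2] → [-3,2] (was ⊥); enqueue []
  #4 pop 3: in=⊥ → [-3,-1] (no change)
  #5 pop 4: in=[-3,2] → [-3,2] (was [0,2]); enqueue []
  #6 pop 5: in=⊥ → [0,2] (no change)
  #7 pop 6: in=[-3,2] → [-3,3] (was [-3,2]); enqueue [1,4]
  #8 pop 0: in=[-3,3] → [-3,3] (was [-3,2]); enqueue [2]
  #9 pop 1: in=[-3,3] → [-2,3] (no change)
  #10 pop 4: in=[-3,3] → [-3,2] (no change)
  #11 pop 2: in=[-3,3] → [-3,3] (was [-3,2]); enqueue [6]
  #12 pop 6: in=[-3,3] → [-3,3] (no change)

Fixpoint:
  val[0] = [-3,3]
  val[1] = [-2,3]
  val[2] = [-3,3]
  val[3] = [-3,-1]
  val[4] = [-3,2]
  val[5] = [0,2]
  val[6] = [-3,3]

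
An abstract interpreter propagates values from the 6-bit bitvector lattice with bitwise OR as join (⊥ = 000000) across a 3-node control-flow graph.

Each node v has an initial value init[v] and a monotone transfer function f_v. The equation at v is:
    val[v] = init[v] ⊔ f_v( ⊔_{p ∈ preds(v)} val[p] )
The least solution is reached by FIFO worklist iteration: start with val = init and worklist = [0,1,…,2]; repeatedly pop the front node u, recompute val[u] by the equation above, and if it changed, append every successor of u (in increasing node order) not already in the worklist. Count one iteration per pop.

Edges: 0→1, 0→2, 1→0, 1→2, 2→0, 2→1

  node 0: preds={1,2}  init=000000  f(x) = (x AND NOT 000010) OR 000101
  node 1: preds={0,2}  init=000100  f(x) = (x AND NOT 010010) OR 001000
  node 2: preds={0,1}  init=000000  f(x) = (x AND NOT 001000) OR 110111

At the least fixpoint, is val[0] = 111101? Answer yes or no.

Iteration log — 7 steps:
  step 1. node 0  ⊔preds=000100  new=000101  old=000000  +wl: 
  step 2. node 1  ⊔preds=000101  new=001101  old=000100  +wl: 0
  step 3. node 2  ⊔preds=001101  new=110111  old=000000  +wl: 1
  step 4. node 0  ⊔preds=111111  new=111101  old=000101  +wl: 2
  step 5. node 1  ⊔preds=111111  new=101101  old=001101  +wl: 0
  step 6. node 2  ⊔preds=111101  new=110111  stable
  step 7. node 0  ⊔preds=111111  new=111101  stable

Least fixpoint reached:
  node 0: 111101
  node 1: 101101
  node 2: 110111

yes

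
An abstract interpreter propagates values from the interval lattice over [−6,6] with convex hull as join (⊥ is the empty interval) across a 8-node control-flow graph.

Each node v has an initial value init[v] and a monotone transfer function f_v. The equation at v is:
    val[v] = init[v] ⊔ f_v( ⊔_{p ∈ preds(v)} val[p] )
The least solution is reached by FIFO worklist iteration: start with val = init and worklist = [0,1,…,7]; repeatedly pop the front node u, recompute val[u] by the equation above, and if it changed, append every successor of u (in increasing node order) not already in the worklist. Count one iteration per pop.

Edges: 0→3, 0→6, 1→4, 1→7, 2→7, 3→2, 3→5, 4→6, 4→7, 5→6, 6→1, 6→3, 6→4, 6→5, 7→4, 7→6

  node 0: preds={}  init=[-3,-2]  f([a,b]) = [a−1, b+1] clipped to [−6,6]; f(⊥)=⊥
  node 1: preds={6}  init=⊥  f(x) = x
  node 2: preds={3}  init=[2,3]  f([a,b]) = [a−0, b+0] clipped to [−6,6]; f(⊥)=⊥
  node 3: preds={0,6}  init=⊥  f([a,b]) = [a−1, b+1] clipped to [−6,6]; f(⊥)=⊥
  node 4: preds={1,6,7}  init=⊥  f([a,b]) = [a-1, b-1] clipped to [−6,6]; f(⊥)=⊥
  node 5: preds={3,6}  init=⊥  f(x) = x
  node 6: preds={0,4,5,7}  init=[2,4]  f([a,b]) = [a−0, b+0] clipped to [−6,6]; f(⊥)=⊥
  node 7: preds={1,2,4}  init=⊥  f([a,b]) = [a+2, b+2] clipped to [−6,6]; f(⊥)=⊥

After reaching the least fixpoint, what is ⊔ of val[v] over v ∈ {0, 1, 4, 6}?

Trace (29 dequeues):
  [1] u=0 | in ⊥ | out [-3,-2] | ==
  [2] u=1 | in [2,4] | out [2,4] | prev ⊥ | push {}
  [3] u=2 | in ⊥ | out [2,3] | ==
  [4] u=3 | in [-3,4] | out [-4,5] | prev ⊥ | push {2}
  [5] u=4 | in [2,4] | out [1,3] | prev ⊥ | push {}
  [6] u=5 | in [-4,5] | out [-4,5] | prev ⊥ | push {}
  [7] u=6 | in [-4,5] | out [-4,5] | prev [2,4] | push {1,3,4,5}
  [8] u=7 | in [1,4] | out [3,6] | prev ⊥ | push {6}
  [9] u=2 | in [-4,5] | out [-4,5] | prev [2,3] | push {7}
  [10] u=1 | in [-4,5] | out [-4,5] | prev [2,4] | push {}
  [11] u=3 | in [-4,5] | out [-5,6] | prev [-4,5] | push {2}
  [12] u=4 | in [-4,6] | out [-5,5] | prev [1,3] | push {}
  [13] u=5 | in [-5,6] | out [-5,6] | prev [-4,5] | push {}
  [14] u=6 | in [-5,6] | out [-5,6] | prev [-4,5] | push {1,3,4,5}
  [15] u=7 | in [-5,5] | out [-3,6] | prev [3,6] | push {6}
  [16] u=2 | in [-5,6] | out [-5,6] | prev [-4,5] | push {7}
  [17] u=1 | in [-5,6] | out [-5,6] | prev [-4,5] | push {}
  [18] u=3 | in [-5,6] | out [-6,6] | prev [-5,6] | push {2}
  [19] u=4 | in [-5,6] | out [-6,5] | prev [-5,5] | push {}
  [20] u=5 | in [-6,6] | out [-6,6] | prev [-5,6] | push {}
  [21] u=6 | in [-6,6] | out [-6,6] | prev [-5,6] | push {1,3,4,5}
  [22] u=7 | in [-6,6] | out [-4,6] | prev [-3,6] | push {6}
  [23] u=2 | in [-6,6] | out [-6,6] | prev [-5,6] | push {7}
  [24] u=1 | in [-6,6] | out [-6,6] | prev [-5,6] | push {}
  [25] u=3 | in [-6,6] | out [-6,6] | ==
  [26] u=4 | in [-6,6] | out [-6,5] | ==
  [27] u=5 | in [-6,6] | out [-6,6] | ==
  [28] u=6 | in [-6,6] | out [-6,6] | ==
  [29] u=7 | in [-6,6] | out [-4,6] | ==

Converged values:
  [0] [-3,-2]
  [1] [-6,6]
  [2] [-6,6]
  [3] [-6,6]
  [4] [-6,5]
  [5] [-6,6]
  [6] [-6,6]
  [7] [-4,6]

[-6,6]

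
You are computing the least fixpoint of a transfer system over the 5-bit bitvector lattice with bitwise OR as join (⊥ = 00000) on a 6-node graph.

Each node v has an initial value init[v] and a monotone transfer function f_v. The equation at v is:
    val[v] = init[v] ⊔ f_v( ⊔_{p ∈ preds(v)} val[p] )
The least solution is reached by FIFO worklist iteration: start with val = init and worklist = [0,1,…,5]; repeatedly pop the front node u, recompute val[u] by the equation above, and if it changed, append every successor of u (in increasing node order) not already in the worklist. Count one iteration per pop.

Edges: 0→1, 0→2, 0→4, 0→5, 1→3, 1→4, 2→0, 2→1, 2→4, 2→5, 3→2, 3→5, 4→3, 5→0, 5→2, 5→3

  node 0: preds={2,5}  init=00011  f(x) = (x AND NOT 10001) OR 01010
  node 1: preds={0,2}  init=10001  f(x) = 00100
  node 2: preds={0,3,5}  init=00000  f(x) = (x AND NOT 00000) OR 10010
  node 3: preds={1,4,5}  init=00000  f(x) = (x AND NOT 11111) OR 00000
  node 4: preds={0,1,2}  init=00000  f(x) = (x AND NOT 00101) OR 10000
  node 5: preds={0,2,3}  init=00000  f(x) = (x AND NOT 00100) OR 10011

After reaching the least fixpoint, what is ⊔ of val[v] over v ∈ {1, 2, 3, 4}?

Iteration log — 10 steps:
  step 1. node 0  ⊔preds=00000  new=01011  old=00011  +wl: 
  step 2. node 1  ⊔preds=01011  new=10101  old=10001  +wl: 
  step 3. node 2  ⊔preds=01011  new=11011  old=00000  +wl: 0,1
  step 4. node 3  ⊔preds=10101  new=00000  stable
  step 5. node 4  ⊔preds=11111  new=11010  old=00000  +wl: 3
  step 6. node 5  ⊔preds=11011  new=11011  old=00000  +wl: 2
  step 7. node 0  ⊔preds=11011  new=01011  stable
  step 8. node 1  ⊔preds=11011  new=10101  stable
  step 9. node 3  ⊔preds=11111  new=00000  stable
  step 10. node 2  ⊔preds=11011  new=11011  stable

Least fixpoint reached:
  node 0: 01011
  node 1: 10101
  node 2: 11011
  node 3: 00000
  node 4: 11010
  node 5: 11011

11111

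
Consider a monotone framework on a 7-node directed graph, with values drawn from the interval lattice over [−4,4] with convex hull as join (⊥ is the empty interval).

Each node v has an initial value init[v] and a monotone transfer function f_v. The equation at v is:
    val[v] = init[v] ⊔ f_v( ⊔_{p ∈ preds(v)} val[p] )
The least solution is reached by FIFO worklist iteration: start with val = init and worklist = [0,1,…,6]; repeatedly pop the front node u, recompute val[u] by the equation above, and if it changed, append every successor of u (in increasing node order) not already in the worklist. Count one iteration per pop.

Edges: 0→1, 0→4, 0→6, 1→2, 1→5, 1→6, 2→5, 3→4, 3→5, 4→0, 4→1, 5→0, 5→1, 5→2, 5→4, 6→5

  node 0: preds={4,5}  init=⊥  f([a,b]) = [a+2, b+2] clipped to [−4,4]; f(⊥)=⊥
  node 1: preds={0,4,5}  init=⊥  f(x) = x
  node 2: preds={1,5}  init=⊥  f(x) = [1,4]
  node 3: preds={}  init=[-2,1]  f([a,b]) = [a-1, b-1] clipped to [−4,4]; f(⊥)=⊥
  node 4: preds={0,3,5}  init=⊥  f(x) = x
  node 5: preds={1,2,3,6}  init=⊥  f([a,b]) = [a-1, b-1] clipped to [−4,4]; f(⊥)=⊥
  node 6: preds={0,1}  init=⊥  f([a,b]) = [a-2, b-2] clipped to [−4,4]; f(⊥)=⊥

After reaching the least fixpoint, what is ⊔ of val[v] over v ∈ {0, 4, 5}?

[-4,4]

Iteration log — 21 steps:
  step 1. node 0  ⊔preds=⊥  new=⊥  stable
  step 2. node 1  ⊔preds=⊥  new=⊥  stable
  step 3. node 2  ⊔preds=⊥  new=[1,4]  old=⊥  +wl: 
  step 4. node 3  ⊔preds=⊥  new=[-2,1]  stable
  step 5. node 4  ⊔preds=[-2,1]  new=[-2,1]  old=⊥  +wl: 0,1
  step 6. node 5  ⊔preds=[-2,4]  new=[-3,3]  old=⊥  +wl: 2,4
  step 7. node 6  ⊔preds=⊥  new=⊥  stable
  step 8. node 0  ⊔preds=[-3,3]  new=[-1,4]  old=⊥  +wl: 6
  step 9. node 1  ⊔preds=[-3,4]  new=[-3,4]  old=⊥  +wl: 5
  step 10. node 2  ⊔preds=[-3,4]  new=[1,4]  stable
  step 11. node 4  ⊔preds=[-3,4]  new=[-3,4]  old=[-2,1]  +wl: 0,1
  step 12. node 6  ⊔preds=[-3,4]  new=[-4,2]  old=⊥  +wl: 
  step 13. node 5  ⊔preds=[-4,4]  new=[-4,3]  old=[-3,3]  +wl: 2,4
  step 14. node 0  ⊔preds=[-4,4]  new=[-2,4]  old=[-1,4]  +wl: 6
  step 15. node 1  ⊔preds=[-4,4]  new=[-4,4]  old=[-3,4]  +wl: 5
  step 16. node 2  ⊔preds=[-4,4]  new=[1,4]  stable
  step 17. node 4  ⊔preds=[-4,4]  new=[-4,4]  old=[-3,4]  +wl: 0,1
  step 18. node 6  ⊔preds=[-4,4]  new=[-4,2]  stable
  step 19. node 5  ⊔preds=[-4,4]  new=[-4,3]  stable
  step 20. node 0  ⊔preds=[-4,4]  new=[-2,4]  stable
  step 21. node 1  ⊔preds=[-4,4]  new=[-4,4]  stable

Least fixpoint reached:
  node 0: [-2,4]
  node 1: [-4,4]
  node 2: [1,4]
  node 3: [-2,1]
  node 4: [-4,4]
  node 5: [-4,3]
  node 6: [-4,2]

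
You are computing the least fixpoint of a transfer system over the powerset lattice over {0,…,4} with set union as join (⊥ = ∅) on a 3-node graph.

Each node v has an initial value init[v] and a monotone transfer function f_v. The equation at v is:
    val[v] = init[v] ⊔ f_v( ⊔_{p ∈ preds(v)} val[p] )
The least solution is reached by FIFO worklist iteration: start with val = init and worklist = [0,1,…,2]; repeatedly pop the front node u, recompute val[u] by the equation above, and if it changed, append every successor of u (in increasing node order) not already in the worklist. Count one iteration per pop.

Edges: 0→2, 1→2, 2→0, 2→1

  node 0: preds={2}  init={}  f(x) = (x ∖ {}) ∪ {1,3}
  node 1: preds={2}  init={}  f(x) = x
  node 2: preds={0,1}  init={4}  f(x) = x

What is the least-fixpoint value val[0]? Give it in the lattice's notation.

Iteration log — 6 steps:
  step 1. node 0  ⊔preds={4}  new={1,3,4}  old={}  +wl: 
  step 2. node 1  ⊔preds={4}  new={4}  old={}  +wl: 
  step 3. node 2  ⊔preds={1,3,4}  new={1,3,4}  old={4}  +wl: 0,1
  step 4. node 0  ⊔preds={1,3,4}  new={1,3,4}  stable
  step 5. node 1  ⊔preds={1,3,4}  new={1,3,4}  old={4}  +wl: 2
  step 6. node 2  ⊔preds={1,3,4}  new={1,3,4}  stable

Least fixpoint reached:
  node 0: {1,3,4}
  node 1: {1,3,4}
  node 2: {1,3,4}

{1,3,4}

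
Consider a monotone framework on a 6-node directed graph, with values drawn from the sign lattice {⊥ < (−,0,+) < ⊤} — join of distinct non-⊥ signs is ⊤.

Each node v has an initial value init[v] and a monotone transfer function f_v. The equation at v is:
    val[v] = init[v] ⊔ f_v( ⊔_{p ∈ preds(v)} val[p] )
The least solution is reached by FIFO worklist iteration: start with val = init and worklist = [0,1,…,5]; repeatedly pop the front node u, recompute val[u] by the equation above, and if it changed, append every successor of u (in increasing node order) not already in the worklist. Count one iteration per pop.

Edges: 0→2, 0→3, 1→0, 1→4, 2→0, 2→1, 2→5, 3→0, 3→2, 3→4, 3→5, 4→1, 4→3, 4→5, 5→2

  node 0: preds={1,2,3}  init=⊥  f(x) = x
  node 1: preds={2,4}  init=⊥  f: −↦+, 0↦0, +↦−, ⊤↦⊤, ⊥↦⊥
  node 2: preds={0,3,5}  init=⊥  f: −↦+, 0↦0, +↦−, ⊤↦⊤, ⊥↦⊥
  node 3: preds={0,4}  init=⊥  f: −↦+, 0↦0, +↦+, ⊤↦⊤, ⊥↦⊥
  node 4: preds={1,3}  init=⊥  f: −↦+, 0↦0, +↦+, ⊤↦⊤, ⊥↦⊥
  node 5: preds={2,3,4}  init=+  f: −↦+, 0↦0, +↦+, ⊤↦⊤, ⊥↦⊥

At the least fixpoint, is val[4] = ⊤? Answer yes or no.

yes

Iteration log — 22 steps:
  step 1. node 0  ⊔preds=⊥  new=⊥  stable
  step 2. node 1  ⊔preds=⊥  new=⊥  stable
  step 3. node 2  ⊔preds=+  new=−  old=⊥  +wl: 0,1
  step 4. node 3  ⊔preds=⊥  new=⊥  stable
  step 5. node 4  ⊔preds=⊥  new=⊥  stable
  step 6. node 5  ⊔preds=−  new=+  stable
  step 7. node 0  ⊔preds=−  new=−  old=⊥  +wl: 2,3
  step 8. node 1  ⊔preds=−  new=+  old=⊥  +wl: 0,4
  step 9. node 2  ⊔preds=⊤  new=⊤  old=−  +wl: 1,5
  step 10. node 3  ⊔preds=−  new=+  old=⊥  +wl: 2
  step 11. node 0  ⊔preds=⊤  new=⊤  old=−  +wl: 3
  step 12. node 4  ⊔preds=+  new=+  old=⊥  +wl: 
  step 13. node 1  ⊔preds=⊤  new=⊤  old=+  +wl: 0,4
  step 14. node 5  ⊔preds=⊤  new=⊤  old=+  +wl: 
  step 15. node 2  ⊔preds=⊤  new=⊤  stable
  step 16. node 3  ⊔preds=⊤  new=⊤  old=+  +wl: 2,5
  step 17. node 0  ⊔preds=⊤  new=⊤  stable
  step 18. node 4  ⊔preds=⊤  new=⊤  old=+  +wl: 1,3
  step 19. node 2  ⊔preds=⊤  new=⊤  stable
  step 20. node 5  ⊔preds=⊤  new=⊤  stable
  step 21. node 1  ⊔preds=⊤  new=⊤  stable
  step 22. node 3  ⊔preds=⊤  new=⊤  stable

Least fixpoint reached:
  node 0: ⊤
  node 1: ⊤
  node 2: ⊤
  node 3: ⊤
  node 4: ⊤
  node 5: ⊤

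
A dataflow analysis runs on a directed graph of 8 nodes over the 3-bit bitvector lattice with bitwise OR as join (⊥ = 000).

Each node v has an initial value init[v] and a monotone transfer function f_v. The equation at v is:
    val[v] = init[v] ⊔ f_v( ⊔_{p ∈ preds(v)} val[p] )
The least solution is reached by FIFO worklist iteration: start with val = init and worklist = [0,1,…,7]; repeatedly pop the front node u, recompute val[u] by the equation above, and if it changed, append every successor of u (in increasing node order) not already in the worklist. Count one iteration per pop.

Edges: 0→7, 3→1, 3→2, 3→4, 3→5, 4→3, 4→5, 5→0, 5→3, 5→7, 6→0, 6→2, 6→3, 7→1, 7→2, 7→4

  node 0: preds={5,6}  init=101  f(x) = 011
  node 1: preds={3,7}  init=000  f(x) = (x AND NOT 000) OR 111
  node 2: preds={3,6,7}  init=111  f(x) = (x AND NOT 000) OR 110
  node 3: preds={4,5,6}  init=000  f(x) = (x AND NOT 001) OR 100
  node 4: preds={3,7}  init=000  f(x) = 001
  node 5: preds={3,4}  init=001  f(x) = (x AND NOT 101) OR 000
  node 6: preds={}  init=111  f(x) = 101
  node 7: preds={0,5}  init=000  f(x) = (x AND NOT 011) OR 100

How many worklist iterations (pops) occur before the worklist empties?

Iteration log — 13 steps:
  step 1. node 0  ⊔preds=111  new=111  old=101  +wl: 
  step 2. node 1  ⊔preds=000  new=111  old=000  +wl: 
  step 3. node 2  ⊔preds=111  new=111  stable
  step 4. node 3  ⊔preds=111  new=110  old=000  +wl: 1,2
  step 5. node 4  ⊔preds=110  new=001  old=000  +wl: 3
  step 6. node 5  ⊔preds=111  new=011  old=001  +wl: 0
  step 7. node 6  ⊔preds=000  new=111  stable
  step 8. node 7  ⊔preds=111  new=100  old=000  +wl: 4
  step 9. node 1  ⊔preds=110  new=111  stable
  step 10. node 2  ⊔preds=111  new=111  stable
  step 11. node 3  ⊔preds=111  new=110  stable
  step 12. node 0  ⊔preds=111  new=111  stable
  step 13. node 4  ⊔preds=110  new=001  stable

Least fixpoint reached:
  node 0: 111
  node 1: 111
  node 2: 111
  node 3: 110
  node 4: 001
  node 5: 011
  node 6: 111
  node 7: 100

13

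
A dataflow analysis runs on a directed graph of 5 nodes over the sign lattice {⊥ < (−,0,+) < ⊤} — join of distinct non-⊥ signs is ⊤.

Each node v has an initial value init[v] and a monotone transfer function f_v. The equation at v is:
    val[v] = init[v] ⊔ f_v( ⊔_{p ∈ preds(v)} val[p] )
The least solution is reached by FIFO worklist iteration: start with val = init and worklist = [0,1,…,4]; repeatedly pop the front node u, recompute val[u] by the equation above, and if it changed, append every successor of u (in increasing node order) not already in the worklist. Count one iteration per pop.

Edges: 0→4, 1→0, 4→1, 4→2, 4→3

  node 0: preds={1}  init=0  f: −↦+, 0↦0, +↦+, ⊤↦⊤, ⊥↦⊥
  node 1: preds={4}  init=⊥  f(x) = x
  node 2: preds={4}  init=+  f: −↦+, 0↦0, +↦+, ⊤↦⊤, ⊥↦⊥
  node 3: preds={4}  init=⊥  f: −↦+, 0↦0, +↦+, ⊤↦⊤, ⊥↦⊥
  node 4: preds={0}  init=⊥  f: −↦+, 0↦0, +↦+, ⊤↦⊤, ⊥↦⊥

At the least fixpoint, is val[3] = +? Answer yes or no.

no

Worklist (9 pops):
  #1 pop 0: in=⊥ → 0 (no change)
  #2 pop 1: in=⊥ → ⊥ (no change)
  #3 pop 2: in=⊥ → + (no change)
  #4 pop 3: in=⊥ → ⊥ (no change)
  #5 pop 4: in=0 → 0 (was ⊥); enqueue [1,2,3]
  #6 pop 1: in=0 → 0 (was ⊥); enqueue [0]
  #7 pop 2: in=0 → ⊤ (was +); enqueue []
  #8 pop 3: in=0 → 0 (was ⊥); enqueue []
  #9 pop 0: in=0 → 0 (no change)

Fixpoint:
  val[0] = 0
  val[1] = 0
  val[2] = ⊤
  val[3] = 0
  val[4] = 0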